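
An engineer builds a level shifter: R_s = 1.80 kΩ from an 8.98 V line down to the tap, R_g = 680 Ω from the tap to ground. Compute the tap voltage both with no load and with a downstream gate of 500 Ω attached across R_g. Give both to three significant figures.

Open-circuit: V = 8.98 × 680/(1800 + 680) = 2.46 V.
With the load, R_g becomes R_g‖R_L = 288.1 Ω, so V = 8.98 × 288.1/2088 = 1.24 V.

Unloaded: 2.46 V; loaded: 1.24 V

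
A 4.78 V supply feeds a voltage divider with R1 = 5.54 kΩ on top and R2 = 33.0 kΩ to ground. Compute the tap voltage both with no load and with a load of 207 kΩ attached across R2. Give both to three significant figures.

Unloaded: 4.09 V; loaded: 4.00 V

Open-circuit: V = 4.78 × 33.0/(5.54 + 33.0) = 4.09 V.
With the load, R2 becomes R2‖R_L = 28.46 kΩ, so V = 4.78 × 28.46/34.00 = 4.00 V.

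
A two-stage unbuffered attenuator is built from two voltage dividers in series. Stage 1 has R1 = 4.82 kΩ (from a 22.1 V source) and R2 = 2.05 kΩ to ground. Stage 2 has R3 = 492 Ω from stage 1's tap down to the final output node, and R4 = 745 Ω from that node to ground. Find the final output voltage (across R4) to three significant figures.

V_out ≈ 1.84 V

Stage 2 presents R3+R4 = 1237 Ω as a load on stage 1's tap.
Stage 1's lower leg becomes R2‖(R3+R4) = 771.5 Ω, so V_mid = 22.1 × 771.5/5591 = 3.049 V.
Stage 2 is itself unloaded: V_out = V_mid × R4/(R3+R4) = 3.049 × 745/1237 = 1.84 V.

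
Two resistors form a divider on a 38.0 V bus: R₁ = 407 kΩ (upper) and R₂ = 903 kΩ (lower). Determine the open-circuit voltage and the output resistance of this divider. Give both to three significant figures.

V_th = 26.2 V, R_th = 281 kΩ

V_th is the open-circuit tap voltage: 38.0 × 903/(407 + 903) = 26.2 V.
With the supply zeroed, R₁ and R₂ appear in parallel from the tap: R_th = R₁‖R₂ = (407 × 903)/1310 = 281 kΩ.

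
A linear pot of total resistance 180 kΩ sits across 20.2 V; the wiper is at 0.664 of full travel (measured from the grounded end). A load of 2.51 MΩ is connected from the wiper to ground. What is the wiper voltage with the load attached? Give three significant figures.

V ≈ 13.2 V

The wiper splits the pot into (1−α)R = 60.48 kΩ above and αR = 119.5 kΩ below.
Lower section ‖ load = 114.1 kΩ.
V_wiper = 20.2 × 114.1/(60.48 + 114.1) = 13.2 V.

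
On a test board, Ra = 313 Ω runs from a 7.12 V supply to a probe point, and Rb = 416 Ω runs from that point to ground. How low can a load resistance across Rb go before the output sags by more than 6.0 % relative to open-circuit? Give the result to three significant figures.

R_L(min) ≈ 2.80 kΩ

Output resistance R_th = Ra‖Rb = (313 × 416)/729.0 = 178.6 Ω.
The fractional drop is R_th/(R_th + R_L); requiring this ≤ 0.0600 gives R_L ≥ R_th(1/0.0600 − 1) = 178.6 × 15.67 = 2.80 kΩ.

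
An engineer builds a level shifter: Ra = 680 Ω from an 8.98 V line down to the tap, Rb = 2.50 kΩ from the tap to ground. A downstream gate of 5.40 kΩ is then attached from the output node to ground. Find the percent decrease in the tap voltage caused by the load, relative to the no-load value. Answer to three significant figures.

Unloaded V = 8.98 × 2500/3180 = 7.0597 V.
Loaded: Rb‖R_L = 1709 Ω, giving V = 8.98 × 1709/2389 = 6.4238 V.
Drop = (7.0597 − 6.4238) / 7.0597 = 9.01 %.

9.01 %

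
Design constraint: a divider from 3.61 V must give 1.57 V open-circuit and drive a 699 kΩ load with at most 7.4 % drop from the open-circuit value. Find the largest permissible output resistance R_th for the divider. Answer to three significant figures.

R_th ≤ 55.9 kΩ

Loading drop = R_th/(R_th + R_L) ≤ 0.0740, so R_th ≤ R_L · ε/(1−ε) = 699 kΩ × 0.0740/0.9260 = 55.9 kΩ.
(Any R1, R2 with R2/(R1+R2) = 0.435 and R1‖R2 ≤ 55.9 kΩ will meet the spec.)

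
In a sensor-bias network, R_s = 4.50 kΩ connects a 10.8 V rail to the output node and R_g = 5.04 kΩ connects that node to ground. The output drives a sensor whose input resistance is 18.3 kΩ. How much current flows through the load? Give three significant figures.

R_g‖R_L = 3.952 kΩ; V_out = 10.8 × 3.952/8.452 = 5.050 V.
I_L = V_out / R_L = 5.050 / 18.3 kΩ = 0.276 mA.

I_L ≈ 0.276 mA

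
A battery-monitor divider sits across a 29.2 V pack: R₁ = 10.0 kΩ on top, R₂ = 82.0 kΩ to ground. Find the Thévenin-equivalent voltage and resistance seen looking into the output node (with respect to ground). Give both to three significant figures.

V_th = 26.0 V, R_th = 8.91 kΩ

V_th is the open-circuit tap voltage: 29.2 × 82.0/(10.0 + 82.0) = 26.0 V.
With the supply zeroed, R₁ and R₂ appear in parallel from the tap: R_th = R₁‖R₂ = (10.0 × 82.0)/92.00 = 8.91 kΩ.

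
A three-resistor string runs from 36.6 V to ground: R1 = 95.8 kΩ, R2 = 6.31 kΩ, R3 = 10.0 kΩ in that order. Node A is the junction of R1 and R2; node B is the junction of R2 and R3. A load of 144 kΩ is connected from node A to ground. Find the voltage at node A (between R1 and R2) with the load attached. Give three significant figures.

Below node A the series string R2+R3 = 16.31 kΩ sits in parallel with the 144 kΩ load: 14.65 kΩ.
V_A = 36.6 × 14.65/(95.8 + 14.65) = 4.85 V.

V ≈ 4.85 V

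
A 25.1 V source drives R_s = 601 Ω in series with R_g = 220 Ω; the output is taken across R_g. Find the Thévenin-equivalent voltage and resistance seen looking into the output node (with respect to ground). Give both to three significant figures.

V_th is the open-circuit tap voltage: 25.1 × 220/(601 + 220) = 6.73 V.
With the supply zeroed, R_s and R_g appear in parallel from the tap: R_th = R_s‖R_g = (601 × 220)/821.0 = 161 Ω.

V_th = 6.73 V, R_th = 161 Ω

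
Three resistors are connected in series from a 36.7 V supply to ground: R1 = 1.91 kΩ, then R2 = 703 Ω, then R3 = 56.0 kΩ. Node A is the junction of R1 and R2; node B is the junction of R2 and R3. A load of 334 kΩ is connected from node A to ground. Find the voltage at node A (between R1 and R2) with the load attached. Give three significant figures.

Below node A the series string R2+R3 = 56700 Ω sits in parallel with the 334000 Ω load: 48470 Ω.
V_A = 36.7 × 48470/(1910 + 48470) = 35.3 V.

V ≈ 35.3 V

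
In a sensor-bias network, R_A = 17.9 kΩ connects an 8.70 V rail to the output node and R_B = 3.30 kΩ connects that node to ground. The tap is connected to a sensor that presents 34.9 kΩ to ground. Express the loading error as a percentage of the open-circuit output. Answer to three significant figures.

The divider's output (Thévenin) resistance is R_A‖R_B = 2.786 kΩ.
Fractional drop under load = R_th/(R_th + R_L) = 2.786 / (2.786 + 34.9) = 0.07393.
So the output falls by 7.39 %.

7.39 %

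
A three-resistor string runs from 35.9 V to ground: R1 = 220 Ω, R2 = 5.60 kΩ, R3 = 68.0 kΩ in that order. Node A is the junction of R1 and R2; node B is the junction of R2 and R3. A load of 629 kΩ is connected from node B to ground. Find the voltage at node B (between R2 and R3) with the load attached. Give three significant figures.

At node B, R3 is in parallel with the load: R3‖R_L = 61370 Ω.
Below node A the resistance is R2 + (R3‖R_L) = 66970 Ω, so V_A = 35.9 × 66970/67190 = 35.78 V.
Then V_B = V_A × (R3‖R_L)/(R2 + R3‖R_L) = 35.78 × 61370/66970 = 32.8 V.

V ≈ 32.8 V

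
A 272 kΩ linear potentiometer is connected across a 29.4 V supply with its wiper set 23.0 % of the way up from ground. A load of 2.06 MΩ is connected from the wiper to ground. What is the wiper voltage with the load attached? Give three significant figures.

V ≈ 6.61 V

The wiper splits the pot into (1−α)R = 209.4 kΩ above and αR = 62.56 kΩ below.
Lower section ‖ load = 60.72 kΩ.
V_wiper = 29.4 × 60.72/(209.4 + 60.72) = 6.61 V.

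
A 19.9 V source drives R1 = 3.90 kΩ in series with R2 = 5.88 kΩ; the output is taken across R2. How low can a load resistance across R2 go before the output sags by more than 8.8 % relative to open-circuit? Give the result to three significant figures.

R_L(min) ≈ 24.3 kΩ

Output resistance R_th = R1‖R2 = (3.90 × 5.88)/9.780 = 2.345 kΩ.
The fractional drop is R_th/(R_th + R_L); requiring this ≤ 0.0880 gives R_L ≥ R_th(1/0.0880 − 1) = 2.345 × 10.36 = 24.3 kΩ.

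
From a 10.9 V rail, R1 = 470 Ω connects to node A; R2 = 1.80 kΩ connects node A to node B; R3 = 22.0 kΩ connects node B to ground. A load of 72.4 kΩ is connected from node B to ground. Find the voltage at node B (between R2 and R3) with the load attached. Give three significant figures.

V ≈ 9.61 V

At node B, R3 is in parallel with the load: R3‖R_L = 16870 Ω.
Below node A the resistance is R2 + (R3‖R_L) = 18670 Ω, so V_A = 10.9 × 18670/19140 = 10.63 V.
Then V_B = V_A × (R3‖R_L)/(R2 + R3‖R_L) = 10.63 × 16870/18670 = 9.61 V.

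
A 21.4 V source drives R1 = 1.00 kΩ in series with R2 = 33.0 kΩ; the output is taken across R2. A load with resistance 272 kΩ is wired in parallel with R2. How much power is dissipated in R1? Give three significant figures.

Total resistance from the source is R1 + (R2‖R_L) = 30.43 kΩ, so I = 21.4/30.43 kΩ = 0.7033 mA.
P = I²·R1 = (0.7033 mA)² × 1.00 kΩ = 0.495 mW.

P ≈ 0.495 mW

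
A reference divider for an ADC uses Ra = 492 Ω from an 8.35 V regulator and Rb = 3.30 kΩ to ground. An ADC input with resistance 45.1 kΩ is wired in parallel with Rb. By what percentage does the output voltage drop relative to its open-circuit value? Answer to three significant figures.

The divider's output (Thévenin) resistance is Ra‖Rb = 428.2 Ω.
Fractional drop under load = R_th/(R_th + R_L) = 428.2 / (428.2 + 45100) = 0.009404.
So the output falls by 0.940 %.

0.940 %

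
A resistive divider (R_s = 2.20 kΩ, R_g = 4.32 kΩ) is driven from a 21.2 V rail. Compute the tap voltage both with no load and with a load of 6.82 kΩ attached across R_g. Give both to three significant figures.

Unloaded: 14.0 V; loaded: 11.6 V

Open-circuit: V = 21.2 × 4.32/(2.20 + 4.32) = 14.0 V.
With the load, R_g becomes R_g‖R_L = 2.645 kΩ, so V = 21.2 × 2.645/4.845 = 11.6 V.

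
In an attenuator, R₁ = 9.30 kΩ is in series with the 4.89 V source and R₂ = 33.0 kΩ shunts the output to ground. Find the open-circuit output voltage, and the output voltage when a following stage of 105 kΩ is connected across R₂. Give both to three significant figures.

Unloaded: 3.81 V; loaded: 3.57 V

Open-circuit: V = 4.89 × 33.0/(9.30 + 33.0) = 3.81 V.
With the load, R₂ becomes R₂‖R_L = 25.11 kΩ, so V = 4.89 × 25.11/34.41 = 3.57 V.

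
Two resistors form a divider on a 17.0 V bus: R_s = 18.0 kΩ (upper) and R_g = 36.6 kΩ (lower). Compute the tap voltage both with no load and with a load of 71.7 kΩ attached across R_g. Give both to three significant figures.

Unloaded: 11.4 V; loaded: 9.75 V

Open-circuit: V = 17.0 × 36.6/(18.0 + 36.6) = 11.4 V.
With the load, R_g becomes R_g‖R_L = 24.23 kΩ, so V = 17.0 × 24.23/42.23 = 9.75 V.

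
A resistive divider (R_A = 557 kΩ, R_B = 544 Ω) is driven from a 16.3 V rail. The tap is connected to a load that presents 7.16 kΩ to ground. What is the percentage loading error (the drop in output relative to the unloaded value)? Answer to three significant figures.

7.05 %

The divider's output (Thévenin) resistance is R_A‖R_B = 543.5 Ω.
Fractional drop under load = R_th/(R_th + R_L) = 543.5 / (543.5 + 7160) = 0.07055.
So the output falls by 7.05 %.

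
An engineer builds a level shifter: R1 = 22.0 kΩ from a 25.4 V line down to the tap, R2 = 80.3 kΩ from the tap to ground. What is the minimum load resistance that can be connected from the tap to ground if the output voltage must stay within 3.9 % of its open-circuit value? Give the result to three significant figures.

Output resistance R_th = R1‖R2 = (22.0 × 80.3)/102.3 = 17.27 kΩ.
The fractional drop is R_th/(R_th + R_L); requiring this ≤ 0.0390 gives R_L ≥ R_th(1/0.0390 − 1) = 17.27 × 24.64 = 426 kΩ.

R_L(min) ≈ 426 kΩ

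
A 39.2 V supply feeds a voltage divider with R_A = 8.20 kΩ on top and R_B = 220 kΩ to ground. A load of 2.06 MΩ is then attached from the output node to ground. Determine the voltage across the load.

The load sits in parallel with R_B: R_B‖R_L = (220 × 2060) / (220 + 2060) = 198.8 kΩ.
V_out = 39.2 × 198.8 / (8.20 + 198.8) = 39.2 × 198.8/207.0 = 37.6 V.

V_out ≈ 37.6 V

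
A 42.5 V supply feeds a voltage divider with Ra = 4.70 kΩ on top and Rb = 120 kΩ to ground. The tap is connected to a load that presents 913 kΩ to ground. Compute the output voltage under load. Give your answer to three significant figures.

The load sits in parallel with Rb: Rb‖R_L = (120 × 913) / (120 + 913) = 106.1 kΩ.
V_out = 42.5 × 106.1 / (4.70 + 106.1) = 42.5 × 106.1/110.8 = 40.7 V.

V_out ≈ 40.7 V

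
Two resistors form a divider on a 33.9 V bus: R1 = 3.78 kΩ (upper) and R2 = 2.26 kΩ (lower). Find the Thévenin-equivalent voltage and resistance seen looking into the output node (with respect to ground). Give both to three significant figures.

V_th is the open-circuit tap voltage: 33.9 × 2.26/(3.78 + 2.26) = 12.7 V.
With the supply zeroed, R1 and R2 appear in parallel from the tap: R_th = R1‖R2 = (3.78 × 2.26)/6.040 = 1.41 kΩ.

V_th = 12.7 V, R_th = 1.41 kΩ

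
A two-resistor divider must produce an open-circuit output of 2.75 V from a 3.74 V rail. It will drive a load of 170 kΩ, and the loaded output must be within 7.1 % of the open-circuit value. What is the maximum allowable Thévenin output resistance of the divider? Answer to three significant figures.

R_th ≤ 13.0 kΩ

Loading drop = R_th/(R_th + R_L) ≤ 0.0710, so R_th ≤ R_L · ε/(1−ε) = 170 kΩ × 0.0710/0.9290 = 13.0 kΩ.
(Any R1, R2 with R2/(R1+R2) = 0.735 and R1‖R2 ≤ 13.0 kΩ will meet the spec.)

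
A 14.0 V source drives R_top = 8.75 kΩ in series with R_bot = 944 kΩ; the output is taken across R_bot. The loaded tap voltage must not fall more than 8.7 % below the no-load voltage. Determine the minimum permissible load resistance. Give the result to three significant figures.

R_L(min) ≈ 91.0 kΩ

Output resistance R_th = R_top‖R_bot = (8.75 × 944)/952.8 = 8.670 kΩ.
The fractional drop is R_th/(R_th + R_L); requiring this ≤ 0.0870 gives R_L ≥ R_th(1/0.0870 − 1) = 8.670 × 10.49 = 91.0 kΩ.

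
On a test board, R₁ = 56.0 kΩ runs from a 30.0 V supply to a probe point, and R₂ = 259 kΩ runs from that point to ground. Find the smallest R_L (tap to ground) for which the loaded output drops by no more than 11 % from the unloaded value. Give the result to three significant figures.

R_L(min) ≈ 373 kΩ

Output resistance R_th = R₁‖R₂ = (56.0 × 259)/315.0 = 46.04 kΩ.
The fractional drop is R_th/(R_th + R_L); requiring this ≤ 0.110 gives R_L ≥ R_th(1/0.110 − 1) = 46.04 × 8.091 = 373 kΩ.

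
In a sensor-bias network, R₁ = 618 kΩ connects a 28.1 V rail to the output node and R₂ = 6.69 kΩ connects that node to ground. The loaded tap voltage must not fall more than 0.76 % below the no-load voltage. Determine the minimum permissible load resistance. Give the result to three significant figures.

Output resistance R_th = R₁‖R₂ = (618 × 6.69)/624.7 = 6.618 kΩ.
The fractional drop is R_th/(R_th + R_L); requiring this ≤ 0.00760 gives R_L ≥ R_th(1/0.00760 − 1) = 6.618 × 130.6 = 864 kΩ.

R_L(min) ≈ 864 kΩ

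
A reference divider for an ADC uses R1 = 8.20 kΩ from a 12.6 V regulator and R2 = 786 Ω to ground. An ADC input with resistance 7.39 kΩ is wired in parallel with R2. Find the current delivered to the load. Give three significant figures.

R2‖R_L = 710.4 Ω; V_out = 12.6 × 710.4/8910 = 1.005 V.
I_L = V_out / R_L = 1.005 / 7.39 kΩ = 0.136 mA.

I_L ≈ 0.136 mA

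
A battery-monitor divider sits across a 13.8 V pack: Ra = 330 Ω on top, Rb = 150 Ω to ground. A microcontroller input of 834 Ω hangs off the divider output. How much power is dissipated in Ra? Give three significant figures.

P ≈ 301 mW

Total resistance from the source is Ra + (Rb‖R_L) = 457.1 Ω, so I = 13.8/457.1 Ω = 30.19 mA.
P = I²·Ra = (30.19 mA)² × 330 Ω = 301 mW.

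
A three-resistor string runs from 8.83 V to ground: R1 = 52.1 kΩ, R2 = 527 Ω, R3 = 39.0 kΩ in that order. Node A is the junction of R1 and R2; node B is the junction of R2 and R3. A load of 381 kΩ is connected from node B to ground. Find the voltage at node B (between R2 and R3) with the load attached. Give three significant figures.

At node B, R3 is in parallel with the load: R3‖R_L = 35380 Ω.
Below node A the resistance is R2 + (R3‖R_L) = 35910 Ω, so V_A = 8.83 × 35910/88010 = 3.603 V.
Then V_B = V_A × (R3‖R_L)/(R2 + R3‖R_L) = 3.603 × 35380/35910 = 3.55 V.

V ≈ 3.55 V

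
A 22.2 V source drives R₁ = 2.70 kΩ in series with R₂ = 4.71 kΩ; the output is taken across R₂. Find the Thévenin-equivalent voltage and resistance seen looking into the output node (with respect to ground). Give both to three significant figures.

V_th is the open-circuit tap voltage: 22.2 × 4.71/(2.70 + 4.71) = 14.1 V.
With the supply zeroed, R₁ and R₂ appear in parallel from the tap: R_th = R₁‖R₂ = (2.70 × 4.71)/7.410 = 1.72 kΩ.

V_th = 14.1 V, R_th = 1.72 kΩ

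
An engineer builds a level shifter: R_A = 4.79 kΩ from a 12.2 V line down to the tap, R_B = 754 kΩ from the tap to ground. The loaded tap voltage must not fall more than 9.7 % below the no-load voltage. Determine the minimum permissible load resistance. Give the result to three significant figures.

R_L(min) ≈ 44.3 kΩ

Output resistance R_th = R_A‖R_B = (4.79 × 754)/758.8 = 4.760 kΩ.
The fractional drop is R_th/(R_th + R_L); requiring this ≤ 0.0970 gives R_L ≥ R_th(1/0.0970 − 1) = 4.760 × 9.309 = 44.3 kΩ.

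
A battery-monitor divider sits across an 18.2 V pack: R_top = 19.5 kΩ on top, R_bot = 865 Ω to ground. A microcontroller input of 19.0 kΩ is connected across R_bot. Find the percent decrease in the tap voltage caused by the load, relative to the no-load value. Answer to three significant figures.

4.18 %

The divider's output (Thévenin) resistance is R_top‖R_bot = 828.3 Ω.
Fractional drop under load = R_th/(R_th + R_L) = 828.3 / (828.3 + 19000) = 0.04177.
So the output falls by 4.18 %.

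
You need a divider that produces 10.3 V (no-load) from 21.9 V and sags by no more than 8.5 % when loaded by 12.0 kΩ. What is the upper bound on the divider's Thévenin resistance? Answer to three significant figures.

Loading drop = R_th/(R_th + R_L) ≤ 0.0850, so R_th ≤ R_L · ε/(1−ε) = 12.0 kΩ × 0.0850/0.9150 = 1.11 kΩ.

R_th ≤ 1.11 kΩ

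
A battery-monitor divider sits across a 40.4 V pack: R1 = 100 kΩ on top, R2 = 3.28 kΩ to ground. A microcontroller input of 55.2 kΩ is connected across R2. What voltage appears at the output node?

V_out ≈ 1.21 V

The load sits in parallel with R2: R2‖R_L = (3.28 × 55.2) / (3.28 + 55.2) = 3.096 kΩ.
V_out = 40.4 × 3.096 / (100 + 3.096) = 40.4 × 3.096/103.1 = 1.21 V.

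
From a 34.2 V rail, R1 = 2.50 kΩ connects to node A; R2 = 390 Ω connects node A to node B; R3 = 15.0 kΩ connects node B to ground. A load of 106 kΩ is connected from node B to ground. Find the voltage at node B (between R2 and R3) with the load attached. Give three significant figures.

At node B, R3 is in parallel with the load: R3‖R_L = 13140 Ω.
Below node A the resistance is R2 + (R3‖R_L) = 13530 Ω, so V_A = 34.2 × 13530/16030 = 28.87 V.
Then V_B = V_A × (R3‖R_L)/(R2 + R3‖R_L) = 28.87 × 13140/13530 = 28.0 V.

V ≈ 28.0 V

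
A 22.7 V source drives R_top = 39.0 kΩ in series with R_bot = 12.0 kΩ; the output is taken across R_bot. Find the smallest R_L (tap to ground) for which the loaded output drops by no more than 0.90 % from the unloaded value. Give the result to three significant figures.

Output resistance R_th = R_top‖R_bot = (39.0 × 12.0)/51.00 = 9.176 kΩ.
The fractional drop is R_th/(R_th + R_L); requiring this ≤ 0.00900 gives R_L ≥ R_th(1/0.00900 − 1) = 9.176 × 110.1 = 1.01 MΩ.

R_L(min) ≈ 1.01 MΩ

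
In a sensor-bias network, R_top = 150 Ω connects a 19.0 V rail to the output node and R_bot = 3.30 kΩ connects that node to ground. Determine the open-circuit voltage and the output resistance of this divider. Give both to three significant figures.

V_th is the open-circuit tap voltage: 19.0 × 3300/(150 + 3300) = 18.2 V.
With the supply zeroed, R_top and R_bot appear in parallel from the tap: R_th = R_top‖R_bot = (150 × 3300)/3450 = 143 Ω.

V_th = 18.2 V, R_th = 143 Ω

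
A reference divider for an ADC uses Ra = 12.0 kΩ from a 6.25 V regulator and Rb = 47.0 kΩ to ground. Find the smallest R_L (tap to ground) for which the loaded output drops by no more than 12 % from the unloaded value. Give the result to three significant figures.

R_L(min) ≈ 70.1 kΩ

Output resistance R_th = Ra‖Rb = (12.0 × 47.0)/59.00 = 9.559 kΩ.
The fractional drop is R_th/(R_th + R_L); requiring this ≤ 0.120 gives R_L ≥ R_th(1/0.120 − 1) = 9.559 × 7.333 = 70.1 kΩ.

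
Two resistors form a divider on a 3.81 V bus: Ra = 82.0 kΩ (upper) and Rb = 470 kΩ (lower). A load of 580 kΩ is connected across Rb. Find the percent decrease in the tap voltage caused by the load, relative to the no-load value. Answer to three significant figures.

The divider's output (Thévenin) resistance is Ra‖Rb = 69.82 kΩ.
Fractional drop under load = R_th/(R_th + R_L) = 69.82 / (69.82 + 580) = 0.1074.
So the output falls by 10.7 %.

10.7 %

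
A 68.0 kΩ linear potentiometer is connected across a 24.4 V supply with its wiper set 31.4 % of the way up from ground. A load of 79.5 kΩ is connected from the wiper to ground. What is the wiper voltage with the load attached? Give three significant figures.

The wiper splits the pot into (1−α)R = 46.65 kΩ above and αR = 21.35 kΩ below.
Lower section ‖ load = 16.83 kΩ.
V_wiper = 24.4 × 16.83/(46.65 + 16.83) = 6.47 V.

V ≈ 6.47 V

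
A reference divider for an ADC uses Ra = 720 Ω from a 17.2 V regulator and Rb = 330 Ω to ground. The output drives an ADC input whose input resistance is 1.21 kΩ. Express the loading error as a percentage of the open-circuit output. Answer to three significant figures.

15.8 %

The divider's output (Thévenin) resistance is Ra‖Rb = 226.3 Ω.
Fractional drop under load = R_th/(R_th + R_L) = 226.3 / (226.3 + 1210) = 0.1575.
So the output falls by 15.8 %.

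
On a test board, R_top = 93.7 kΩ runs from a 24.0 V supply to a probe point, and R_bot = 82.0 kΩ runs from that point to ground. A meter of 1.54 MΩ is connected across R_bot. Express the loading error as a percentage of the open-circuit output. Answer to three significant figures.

The divider's output (Thévenin) resistance is R_top‖R_bot = 43.73 kΩ.
Fractional drop under load = R_th/(R_th + R_L) = 43.73 / (43.73 + 1540) = 0.02761.
So the output falls by 2.76 %.

2.76 %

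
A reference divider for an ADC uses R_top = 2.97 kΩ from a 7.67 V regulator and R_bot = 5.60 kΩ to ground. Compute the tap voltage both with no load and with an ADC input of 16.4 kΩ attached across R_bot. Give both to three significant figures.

Open-circuit: V = 7.67 × 5.60/(2.97 + 5.60) = 5.01 V.
With the load, R_bot becomes R_bot‖R_L = 4.175 kΩ, so V = 7.67 × 4.175/7.145 = 4.48 V.

Unloaded: 5.01 V; loaded: 4.48 V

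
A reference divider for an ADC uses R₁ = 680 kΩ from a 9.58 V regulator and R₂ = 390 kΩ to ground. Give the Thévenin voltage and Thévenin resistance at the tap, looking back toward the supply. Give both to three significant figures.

V_th is the open-circuit tap voltage: 9.58 × 390/(680 + 390) = 3.49 V.
With the supply zeroed, R₁ and R₂ appear in parallel from the tap: R_th = R₁‖R₂ = (680 × 390)/1070 = 248 kΩ.

V_th = 3.49 V, R_th = 248 kΩ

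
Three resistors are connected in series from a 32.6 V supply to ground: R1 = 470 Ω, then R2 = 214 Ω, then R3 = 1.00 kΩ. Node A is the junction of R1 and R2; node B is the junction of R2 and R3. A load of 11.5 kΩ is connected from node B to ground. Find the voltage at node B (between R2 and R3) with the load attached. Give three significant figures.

V ≈ 18.7 V

At node B, R3 is in parallel with the load: R3‖R_L = 920.0 Ω.
Below node A the resistance is R2 + (R3‖R_L) = 1134 Ω, so V_A = 32.6 × 1134/1604 = 23.05 V.
Then V_B = V_A × (R3‖R_L)/(R2 + R3‖R_L) = 23.05 × 920.0/1134 = 18.7 V.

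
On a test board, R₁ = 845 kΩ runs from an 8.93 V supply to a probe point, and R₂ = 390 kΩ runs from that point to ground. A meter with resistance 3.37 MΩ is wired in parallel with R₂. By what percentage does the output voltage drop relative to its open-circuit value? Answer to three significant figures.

7.34 %

The divider's output (Thévenin) resistance is R₁‖R₂ = 266.8 kΩ.
Fractional drop under load = R_th/(R_th + R_L) = 266.8 / (266.8 + 3370) = 0.07337.
So the output falls by 7.34 %.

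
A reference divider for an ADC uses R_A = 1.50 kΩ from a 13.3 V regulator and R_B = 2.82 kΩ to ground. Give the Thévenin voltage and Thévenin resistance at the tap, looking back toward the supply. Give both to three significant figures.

V_th is the open-circuit tap voltage: 13.3 × 2.82/(1.50 + 2.82) = 8.68 V.
With the supply zeroed, R_A and R_B appear in parallel from the tap: R_th = R_A‖R_B = (1.50 × 2.82)/4.320 = 979 Ω.

V_th = 8.68 V, R_th = 979 Ω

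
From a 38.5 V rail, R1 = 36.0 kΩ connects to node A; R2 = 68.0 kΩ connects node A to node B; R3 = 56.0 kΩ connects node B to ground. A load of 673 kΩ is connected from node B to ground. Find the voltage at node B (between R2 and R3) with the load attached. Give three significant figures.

V ≈ 12.8 V

At node B, R3 is in parallel with the load: R3‖R_L = 51.70 kΩ.
Below node A the resistance is R2 + (R3‖R_L) = 119.7 kΩ, so V_A = 38.5 × 119.7/155.7 = 29.60 V.
Then V_B = V_A × (R3‖R_L)/(R2 + R3‖R_L) = 29.60 × 51.70/119.7 = 12.8 V.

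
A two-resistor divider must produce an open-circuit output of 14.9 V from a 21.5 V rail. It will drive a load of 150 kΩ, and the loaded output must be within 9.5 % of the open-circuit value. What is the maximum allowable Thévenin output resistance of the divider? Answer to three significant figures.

R_th ≤ 15.7 kΩ

Loading drop = R_th/(R_th + R_L) ≤ 0.0950, so R_th ≤ R_L · ε/(1−ε) = 150 kΩ × 0.0950/0.9050 = 15.7 kΩ.
(Any R1, R2 with R2/(R1+R2) = 0.693 and R1‖R2 ≤ 15.7 kΩ will meet the spec.)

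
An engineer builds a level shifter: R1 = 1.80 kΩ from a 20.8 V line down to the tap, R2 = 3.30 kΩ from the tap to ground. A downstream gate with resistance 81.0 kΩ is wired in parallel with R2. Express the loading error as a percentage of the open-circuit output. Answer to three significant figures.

The divider's output (Thévenin) resistance is R1‖R2 = 1.165 kΩ.
Fractional drop under load = R_th/(R_th + R_L) = 1.165 / (1.165 + 81.0) = 0.01418.
So the output falls by 1.42 %.

1.42 %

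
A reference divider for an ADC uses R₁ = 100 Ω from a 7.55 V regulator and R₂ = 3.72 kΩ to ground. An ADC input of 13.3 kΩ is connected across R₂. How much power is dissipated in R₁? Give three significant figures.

P ≈ 0.630 mW

Total resistance from the source is R₁ + (R₂‖R_L) = 3007 Ω, so I = 7.55/3007 Ω = 2.511 mA.
P = I²·R₁ = (2.511 mA)² × 100 Ω = 0.630 mW.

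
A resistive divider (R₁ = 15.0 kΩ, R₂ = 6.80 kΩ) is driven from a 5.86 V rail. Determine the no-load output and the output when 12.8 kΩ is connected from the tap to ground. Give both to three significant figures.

Unloaded: 1.83 V; loaded: 1.34 V

Open-circuit: V = 5.86 × 6.80/(15.0 + 6.80) = 1.83 V.
With the load, R₂ becomes R₂‖R_L = 4.441 kΩ, so V = 5.86 × 4.441/19.44 = 1.34 V.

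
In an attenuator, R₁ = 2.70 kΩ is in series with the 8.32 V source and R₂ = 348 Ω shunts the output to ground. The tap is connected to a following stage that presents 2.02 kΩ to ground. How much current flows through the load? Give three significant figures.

I_L ≈ 0.408 mA

R₂‖R_L = 296.9 Ω; V_out = 8.32 × 296.9/2997 = 0.8241 V.
I_L = V_out / R_L = 0.8241 / 2.02 kΩ = 0.408 mA.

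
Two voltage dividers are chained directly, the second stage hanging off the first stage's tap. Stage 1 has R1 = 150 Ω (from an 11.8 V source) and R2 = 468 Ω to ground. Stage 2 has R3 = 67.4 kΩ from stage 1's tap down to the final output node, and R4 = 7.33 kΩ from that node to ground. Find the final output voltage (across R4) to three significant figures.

Stage 2 presents R3+R4 = 74730 Ω as a load on stage 1's tap.
Stage 1's lower leg becomes R2‖(R3+R4) = 465.1 Ω, so V_mid = 11.8 × 465.1/615.1 = 8.922 V.
Stage 2 is itself unloaded: V_out = V_mid × R4/(R3+R4) = 8.922 × 7330/74730 = 0.875 V.

V_out ≈ 0.875 V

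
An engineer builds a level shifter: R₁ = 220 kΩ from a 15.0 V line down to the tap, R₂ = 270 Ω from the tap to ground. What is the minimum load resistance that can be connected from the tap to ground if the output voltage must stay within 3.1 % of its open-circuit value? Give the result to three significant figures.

Output resistance R_th = R₁‖R₂ = (220000 × 270)/220300 = 269.7 Ω.
The fractional drop is R_th/(R_th + R_L); requiring this ≤ 0.0310 gives R_L ≥ R_th(1/0.0310 − 1) = 269.7 × 31.26 = 8.43 kΩ.

R_L(min) ≈ 8.43 kΩ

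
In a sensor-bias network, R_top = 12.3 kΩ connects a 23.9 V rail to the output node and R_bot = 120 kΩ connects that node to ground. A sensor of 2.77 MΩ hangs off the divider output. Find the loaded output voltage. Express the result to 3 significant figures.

The load sits in parallel with R_bot: R_bot‖R_L = (120 × 2770) / (120 + 2770) = 115.0 kΩ.
V_out = 23.9 × 115.0 / (12.3 + 115.0) = 23.9 × 115.0/127.3 = 21.6 V.

V_out ≈ 21.6 V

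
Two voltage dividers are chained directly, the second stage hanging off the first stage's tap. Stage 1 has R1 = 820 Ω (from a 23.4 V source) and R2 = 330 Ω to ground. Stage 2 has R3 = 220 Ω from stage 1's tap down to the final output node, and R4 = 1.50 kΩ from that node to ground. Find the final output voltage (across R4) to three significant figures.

Stage 2 presents R3+R4 = 1720 Ω as a load on stage 1's tap.
Stage 1's lower leg becomes R2‖(R3+R4) = 276.9 Ω, so V_mid = 23.4 × 276.9/1097 = 5.907 V.
Stage 2 is itself unloaded: V_out = V_mid × R4/(R3+R4) = 5.907 × 1500/1720 = 5.15 V.

V_out ≈ 5.15 V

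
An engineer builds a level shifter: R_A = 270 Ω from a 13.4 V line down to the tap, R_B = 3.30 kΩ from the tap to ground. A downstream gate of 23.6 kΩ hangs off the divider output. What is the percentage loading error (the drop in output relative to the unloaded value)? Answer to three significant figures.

The divider's output (Thévenin) resistance is R_A‖R_B = 249.6 Ω.
Fractional drop under load = R_th/(R_th + R_L) = 249.6 / (249.6 + 23600) = 0.01046.
So the output falls by 1.05 %.

1.05 %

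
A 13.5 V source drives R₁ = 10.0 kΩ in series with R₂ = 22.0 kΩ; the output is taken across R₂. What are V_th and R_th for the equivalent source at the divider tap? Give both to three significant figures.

V_th = 9.28 V, R_th = 6.88 kΩ

V_th is the open-circuit tap voltage: 13.5 × 22.0/(10.0 + 22.0) = 9.28 V.
With the supply zeroed, R₁ and R₂ appear in parallel from the tap: R_th = R₁‖R₂ = (10.0 × 22.0)/32.00 = 6.88 kΩ.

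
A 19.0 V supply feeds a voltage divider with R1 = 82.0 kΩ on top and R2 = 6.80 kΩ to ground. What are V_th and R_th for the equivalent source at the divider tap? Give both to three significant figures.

V_th is the open-circuit tap voltage: 19.0 × 6.80/(82.0 + 6.80) = 1.45 V.
With the supply zeroed, R1 and R2 appear in parallel from the tap: R_th = R1‖R2 = (82.0 × 6.80)/88.80 = 6.28 kΩ.

V_th = 1.45 V, R_th = 6.28 kΩ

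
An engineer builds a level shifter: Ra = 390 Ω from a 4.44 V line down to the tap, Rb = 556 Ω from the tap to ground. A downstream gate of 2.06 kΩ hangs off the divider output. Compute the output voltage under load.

The load sits in parallel with Rb: Rb‖R_L = (556 × 2060) / (556 + 2060) = 437.8 Ω.
V_out = 4.44 × 437.8 / (390 + 437.8) = 4.44 × 437.8/827.8 = 2.35 V.

V_out ≈ 2.35 V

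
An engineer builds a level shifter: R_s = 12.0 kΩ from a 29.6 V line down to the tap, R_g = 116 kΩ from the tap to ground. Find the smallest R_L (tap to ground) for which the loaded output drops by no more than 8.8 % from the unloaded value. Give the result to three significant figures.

Output resistance R_th = R_s‖R_g = (12.0 × 116)/128.0 = 10.88 kΩ.
The fractional drop is R_th/(R_th + R_L); requiring this ≤ 0.0880 gives R_L ≥ R_th(1/0.0880 − 1) = 10.88 × 10.36 = 113 kΩ.

R_L(min) ≈ 113 kΩ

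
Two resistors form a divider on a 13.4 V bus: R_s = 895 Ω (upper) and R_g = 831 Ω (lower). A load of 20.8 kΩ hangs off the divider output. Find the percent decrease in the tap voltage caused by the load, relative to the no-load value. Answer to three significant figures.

The divider's output (Thévenin) resistance is R_s‖R_g = 430.9 Ω.
Fractional drop under load = R_th/(R_th + R_L) = 430.9 / (430.9 + 20800) = 0.02030.
So the output falls by 2.03 %.

2.03 %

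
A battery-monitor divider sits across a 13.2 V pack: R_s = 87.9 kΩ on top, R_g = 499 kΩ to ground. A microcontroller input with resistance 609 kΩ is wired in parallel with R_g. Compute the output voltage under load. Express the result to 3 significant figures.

The load sits in parallel with R_g: R_g‖R_L = (499 × 609) / (499 + 609) = 274.3 kΩ.
V_out = 13.2 × 274.3 / (87.9 + 274.3) = 13.2 × 274.3/362.2 = 10.0 V.

V_out ≈ 10.0 V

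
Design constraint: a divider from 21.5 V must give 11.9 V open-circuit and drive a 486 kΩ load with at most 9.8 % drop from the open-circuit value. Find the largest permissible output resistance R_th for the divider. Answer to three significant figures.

Loading drop = R_th/(R_th + R_L) ≤ 0.0980, so R_th ≤ R_L · ε/(1−ε) = 486 kΩ × 0.0980/0.9020 = 52.8 kΩ.

R_th ≤ 52.8 kΩ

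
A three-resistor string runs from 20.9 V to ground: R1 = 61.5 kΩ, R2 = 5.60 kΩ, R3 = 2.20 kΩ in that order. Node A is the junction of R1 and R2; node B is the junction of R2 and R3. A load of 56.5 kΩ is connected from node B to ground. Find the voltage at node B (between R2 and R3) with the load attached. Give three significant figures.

V ≈ 0.639 V

At node B, R3 is in parallel with the load: R3‖R_L = 2.118 kΩ.
Below node A the resistance is R2 + (R3‖R_L) = 7.718 kΩ, so V_A = 20.9 × 7.718/69.22 = 2.330 V.
Then V_B = V_A × (R3‖R_L)/(R2 + R3‖R_L) = 2.330 × 2.118/7.718 = 0.639 V.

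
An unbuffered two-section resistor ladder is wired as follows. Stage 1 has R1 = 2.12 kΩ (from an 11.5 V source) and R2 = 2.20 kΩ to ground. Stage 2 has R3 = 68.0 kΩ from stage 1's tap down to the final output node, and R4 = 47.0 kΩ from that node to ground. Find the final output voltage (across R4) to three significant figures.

V_out ≈ 2.37 V

Stage 2 presents R3+R4 = 115.0 kΩ as a load on stage 1's tap.
Stage 1's lower leg becomes R2‖(R3+R4) = 2.159 kΩ, so V_mid = 11.5 × 2.159/4.279 = 5.802 V.
Stage 2 is itself unloaded: V_out = V_mid × R4/(R3+R4) = 5.802 × 47.0/115.0 = 2.37 V.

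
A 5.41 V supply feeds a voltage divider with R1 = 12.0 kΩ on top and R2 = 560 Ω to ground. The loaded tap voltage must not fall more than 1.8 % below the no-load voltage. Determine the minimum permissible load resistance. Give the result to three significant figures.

Output resistance R_th = R1‖R2 = (12000 × 560)/12560 = 535.0 Ω.
The fractional drop is R_th/(R_th + R_L); requiring this ≤ 0.0180 gives R_L ≥ R_th(1/0.0180 − 1) = 535.0 × 54.56 = 29.2 kΩ.

R_L(min) ≈ 29.2 kΩ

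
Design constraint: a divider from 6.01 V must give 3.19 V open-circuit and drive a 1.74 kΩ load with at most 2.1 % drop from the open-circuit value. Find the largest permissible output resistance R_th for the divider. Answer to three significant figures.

Loading drop = R_th/(R_th + R_L) ≤ 0.0210, so R_th ≤ R_L · ε/(1−ε) = 1.74 kΩ × 0.0210/0.9790 = 37.3 Ω.
(Any R1, R2 with R2/(R1+R2) = 0.531 and R1‖R2 ≤ 37.3 Ω will meet the spec.)

R_th ≤ 37.3 Ω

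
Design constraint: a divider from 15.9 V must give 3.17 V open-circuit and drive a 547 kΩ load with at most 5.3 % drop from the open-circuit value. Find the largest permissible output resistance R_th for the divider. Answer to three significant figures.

R_th ≤ 30.6 kΩ

Loading drop = R_th/(R_th + R_L) ≤ 0.0530, so R_th ≤ R_L · ε/(1−ε) = 547 kΩ × 0.0530/0.9470 = 30.6 kΩ.
(Any R1, R2 with R2/(R1+R2) = 0.199 and R1‖R2 ≤ 30.6 kΩ will meet the spec.)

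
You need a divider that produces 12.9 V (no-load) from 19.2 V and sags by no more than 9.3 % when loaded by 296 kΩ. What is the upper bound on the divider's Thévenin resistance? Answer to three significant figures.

Loading drop = R_th/(R_th + R_L) ≤ 0.0930, so R_th ≤ R_L · ε/(1−ε) = 296 kΩ × 0.0930/0.9070 = 30.4 kΩ.

R_th ≤ 30.4 kΩ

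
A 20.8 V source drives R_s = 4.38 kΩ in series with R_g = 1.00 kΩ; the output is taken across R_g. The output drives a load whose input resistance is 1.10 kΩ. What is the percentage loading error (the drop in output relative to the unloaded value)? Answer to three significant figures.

42.5 %

Unloaded V = 20.8 × 1.00/5.380 = 3.866 V.
Loaded: R_g‖R_L = 0.5238 kΩ, giving V = 20.8 × 0.5238/4.904 = 2.222 V.
Drop = (3.866 − 2.222) / 3.866 = 42.5 %.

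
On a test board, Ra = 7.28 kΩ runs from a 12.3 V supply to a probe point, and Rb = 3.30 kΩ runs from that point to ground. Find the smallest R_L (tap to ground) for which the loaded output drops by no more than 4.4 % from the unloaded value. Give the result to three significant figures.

Output resistance R_th = Ra‖Rb = (7.28 × 3.30)/10.58 = 2.271 kΩ.
The fractional drop is R_th/(R_th + R_L); requiring this ≤ 0.0440 gives R_L ≥ R_th(1/0.0440 − 1) = 2.271 × 21.73 = 49.3 kΩ.

R_L(min) ≈ 49.3 kΩ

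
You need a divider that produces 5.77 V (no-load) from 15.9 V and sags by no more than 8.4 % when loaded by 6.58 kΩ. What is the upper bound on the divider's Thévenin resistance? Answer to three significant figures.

R_th ≤ 603 Ω

Loading drop = R_th/(R_th + R_L) ≤ 0.0840, so R_th ≤ R_L · ε/(1−ε) = 6.58 kΩ × 0.0840/0.9160 = 603 Ω.
(Any R1, R2 with R2/(R1+R2) = 0.363 and R1‖R2 ≤ 603 Ω will meet the spec.)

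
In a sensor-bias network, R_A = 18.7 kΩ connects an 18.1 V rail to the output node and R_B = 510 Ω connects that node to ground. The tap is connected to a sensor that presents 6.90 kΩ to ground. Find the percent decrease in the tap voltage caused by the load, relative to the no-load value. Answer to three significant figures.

The divider's output (Thévenin) resistance is R_A‖R_B = 496.5 Ω.
Fractional drop under load = R_th/(R_th + R_L) = 496.5 / (496.5 + 6900) = 0.06712.
So the output falls by 6.71 %.

6.71 %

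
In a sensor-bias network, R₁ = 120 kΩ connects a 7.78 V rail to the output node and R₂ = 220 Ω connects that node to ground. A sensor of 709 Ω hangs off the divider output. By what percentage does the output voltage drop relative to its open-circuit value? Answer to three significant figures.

23.6 %

The divider's output (Thévenin) resistance is R₁‖R₂ = 219.6 Ω.
Fractional drop under load = R_th/(R_th + R_L) = 219.6 / (219.6 + 709) = 0.2365.
So the output falls by 23.6 %.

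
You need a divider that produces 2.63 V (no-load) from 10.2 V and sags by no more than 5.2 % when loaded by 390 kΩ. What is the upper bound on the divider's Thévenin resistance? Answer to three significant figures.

Loading drop = R_th/(R_th + R_L) ≤ 0.0520, so R_th ≤ R_L · ε/(1−ε) = 390 kΩ × 0.0520/0.9480 = 21.4 kΩ.
(Any R1, R2 with R2/(R1+R2) = 0.258 and R1‖R2 ≤ 21.4 kΩ will meet the spec.)

R_th ≤ 21.4 kΩ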